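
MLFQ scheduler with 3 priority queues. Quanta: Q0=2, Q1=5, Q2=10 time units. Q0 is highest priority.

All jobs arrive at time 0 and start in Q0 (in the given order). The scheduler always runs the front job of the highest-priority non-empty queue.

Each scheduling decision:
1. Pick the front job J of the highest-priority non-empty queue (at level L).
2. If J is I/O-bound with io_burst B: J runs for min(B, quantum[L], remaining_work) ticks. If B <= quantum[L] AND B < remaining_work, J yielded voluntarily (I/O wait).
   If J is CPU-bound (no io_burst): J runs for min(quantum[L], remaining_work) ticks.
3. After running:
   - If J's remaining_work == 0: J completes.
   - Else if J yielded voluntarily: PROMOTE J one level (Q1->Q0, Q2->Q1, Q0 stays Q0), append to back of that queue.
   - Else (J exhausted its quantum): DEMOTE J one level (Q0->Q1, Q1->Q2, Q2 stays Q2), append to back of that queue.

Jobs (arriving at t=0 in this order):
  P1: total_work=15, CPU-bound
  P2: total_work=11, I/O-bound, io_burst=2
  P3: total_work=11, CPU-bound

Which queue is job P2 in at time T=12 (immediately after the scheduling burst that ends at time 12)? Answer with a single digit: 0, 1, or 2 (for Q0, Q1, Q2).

Answer: 0

Derivation:
t=0-2: P1@Q0 runs 2, rem=13, quantum used, demote→Q1. Q0=[P2,P3] Q1=[P1] Q2=[]
t=2-4: P2@Q0 runs 2, rem=9, I/O yield, promote→Q0. Q0=[P3,P2] Q1=[P1] Q2=[]
t=4-6: P3@Q0 runs 2, rem=9, quantum used, demote→Q1. Q0=[P2] Q1=[P1,P3] Q2=[]
t=6-8: P2@Q0 runs 2, rem=7, I/O yield, promote→Q0. Q0=[P2] Q1=[P1,P3] Q2=[]
t=8-10: P2@Q0 runs 2, rem=5, I/O yield, promote→Q0. Q0=[P2] Q1=[P1,P3] Q2=[]
t=10-12: P2@Q0 runs 2, rem=3, I/O yield, promote→Q0. Q0=[P2] Q1=[P1,P3] Q2=[]
t=12-14: P2@Q0 runs 2, rem=1, I/O yield, promote→Q0. Q0=[P2] Q1=[P1,P3] Q2=[]
t=14-15: P2@Q0 runs 1, rem=0, completes. Q0=[] Q1=[P1,P3] Q2=[]
t=15-20: P1@Q1 runs 5, rem=8, quantum used, demote→Q2. Q0=[] Q1=[P3] Q2=[P1]
t=20-25: P3@Q1 runs 5, rem=4, quantum used, demote→Q2. Q0=[] Q1=[] Q2=[P1,P3]
t=25-33: P1@Q2 runs 8, rem=0, completes. Q0=[] Q1=[] Q2=[P3]
t=33-37: P3@Q2 runs 4, rem=0, completes. Q0=[] Q1=[] Q2=[]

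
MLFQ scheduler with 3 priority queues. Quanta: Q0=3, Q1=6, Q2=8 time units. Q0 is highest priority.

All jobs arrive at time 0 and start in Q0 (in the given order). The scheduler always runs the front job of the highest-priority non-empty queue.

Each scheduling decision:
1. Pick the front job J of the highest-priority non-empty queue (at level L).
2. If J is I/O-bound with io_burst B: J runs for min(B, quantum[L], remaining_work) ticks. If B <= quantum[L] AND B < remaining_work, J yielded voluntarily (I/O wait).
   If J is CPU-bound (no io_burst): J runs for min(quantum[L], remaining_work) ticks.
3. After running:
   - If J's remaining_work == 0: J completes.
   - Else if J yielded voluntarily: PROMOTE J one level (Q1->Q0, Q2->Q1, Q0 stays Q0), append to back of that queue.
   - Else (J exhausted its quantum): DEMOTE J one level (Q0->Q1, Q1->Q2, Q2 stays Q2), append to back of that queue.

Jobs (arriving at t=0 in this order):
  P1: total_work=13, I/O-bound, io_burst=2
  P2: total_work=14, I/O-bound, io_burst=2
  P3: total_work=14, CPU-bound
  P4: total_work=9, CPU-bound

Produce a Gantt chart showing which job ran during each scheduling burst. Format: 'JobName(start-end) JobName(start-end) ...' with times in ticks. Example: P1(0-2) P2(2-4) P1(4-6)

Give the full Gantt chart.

t=0-2: P1@Q0 runs 2, rem=11, I/O yield, promote→Q0. Q0=[P2,P3,P4,P1] Q1=[] Q2=[]
t=2-4: P2@Q0 runs 2, rem=12, I/O yield, promote→Q0. Q0=[P3,P4,P1,P2] Q1=[] Q2=[]
t=4-7: P3@Q0 runs 3, rem=11, quantum used, demote→Q1. Q0=[P4,P1,P2] Q1=[P3] Q2=[]
t=7-10: P4@Q0 runs 3, rem=6, quantum used, demote→Q1. Q0=[P1,P2] Q1=[P3,P4] Q2=[]
t=10-12: P1@Q0 runs 2, rem=9, I/O yield, promote→Q0. Q0=[P2,P1] Q1=[P3,P4] Q2=[]
t=12-14: P2@Q0 runs 2, rem=10, I/O yield, promote→Q0. Q0=[P1,P2] Q1=[P3,P4] Q2=[]
t=14-16: P1@Q0 runs 2, rem=7, I/O yield, promote→Q0. Q0=[P2,P1] Q1=[P3,P4] Q2=[]
t=16-18: P2@Q0 runs 2, rem=8, I/O yield, promote→Q0. Q0=[P1,P2] Q1=[P3,P4] Q2=[]
t=18-20: P1@Q0 runs 2, rem=5, I/O yield, promote→Q0. Q0=[P2,P1] Q1=[P3,P4] Q2=[]
t=20-22: P2@Q0 runs 2, rem=6, I/O yield, promote→Q0. Q0=[P1,P2] Q1=[P3,P4] Q2=[]
t=22-24: P1@Q0 runs 2, rem=3, I/O yield, promote→Q0. Q0=[P2,P1] Q1=[P3,P4] Q2=[]
t=24-26: P2@Q0 runs 2, rem=4, I/O yield, promote→Q0. Q0=[P1,P2] Q1=[P3,P4] Q2=[]
t=26-28: P1@Q0 runs 2, rem=1, I/O yield, promote→Q0. Q0=[P2,P1] Q1=[P3,P4] Q2=[]
t=28-30: P2@Q0 runs 2, rem=2, I/O yield, promote→Q0. Q0=[P1,P2] Q1=[P3,P4] Q2=[]
t=30-31: P1@Q0 runs 1, rem=0, completes. Q0=[P2] Q1=[P3,P4] Q2=[]
t=31-33: P2@Q0 runs 2, rem=0, completes. Q0=[] Q1=[P3,P4] Q2=[]
t=33-39: P3@Q1 runs 6, rem=5, quantum used, demote→Q2. Q0=[] Q1=[P4] Q2=[P3]
t=39-45: P4@Q1 runs 6, rem=0, completes. Q0=[] Q1=[] Q2=[P3]
t=45-50: P3@Q2 runs 5, rem=0, completes. Q0=[] Q1=[] Q2=[]

Answer: P1(0-2) P2(2-4) P3(4-7) P4(7-10) P1(10-12) P2(12-14) P1(14-16) P2(16-18) P1(18-20) P2(20-22) P1(22-24) P2(24-26) P1(26-28) P2(28-30) P1(30-31) P2(31-33) P3(33-39) P4(39-45) P3(45-50)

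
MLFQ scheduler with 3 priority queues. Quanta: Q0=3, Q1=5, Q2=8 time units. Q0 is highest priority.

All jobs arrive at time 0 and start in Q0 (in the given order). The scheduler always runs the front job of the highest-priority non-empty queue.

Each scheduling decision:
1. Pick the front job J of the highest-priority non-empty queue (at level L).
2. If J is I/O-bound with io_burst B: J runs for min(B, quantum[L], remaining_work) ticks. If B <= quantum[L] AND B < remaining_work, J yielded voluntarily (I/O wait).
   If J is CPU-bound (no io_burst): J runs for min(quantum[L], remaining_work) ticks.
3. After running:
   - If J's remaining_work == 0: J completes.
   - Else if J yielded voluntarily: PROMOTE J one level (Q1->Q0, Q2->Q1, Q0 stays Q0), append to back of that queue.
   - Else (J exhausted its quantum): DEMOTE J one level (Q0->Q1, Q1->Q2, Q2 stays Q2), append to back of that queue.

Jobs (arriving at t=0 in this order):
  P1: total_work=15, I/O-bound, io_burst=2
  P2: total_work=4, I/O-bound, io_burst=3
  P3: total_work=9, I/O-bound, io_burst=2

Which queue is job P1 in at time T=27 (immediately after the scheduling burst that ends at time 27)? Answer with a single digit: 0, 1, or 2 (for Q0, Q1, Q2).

Answer: 0

Derivation:
t=0-2: P1@Q0 runs 2, rem=13, I/O yield, promote→Q0. Q0=[P2,P3,P1] Q1=[] Q2=[]
t=2-5: P2@Q0 runs 3, rem=1, I/O yield, promote→Q0. Q0=[P3,P1,P2] Q1=[] Q2=[]
t=5-7: P3@Q0 runs 2, rem=7, I/O yield, promote→Q0. Q0=[P1,P2,P3] Q1=[] Q2=[]
t=7-9: P1@Q0 runs 2, rem=11, I/O yield, promote→Q0. Q0=[P2,P3,P1] Q1=[] Q2=[]
t=9-10: P2@Q0 runs 1, rem=0, completes. Q0=[P3,P1] Q1=[] Q2=[]
t=10-12: P3@Q0 runs 2, rem=5, I/O yield, promote→Q0. Q0=[P1,P3] Q1=[] Q2=[]
t=12-14: P1@Q0 runs 2, rem=9, I/O yield, promote→Q0. Q0=[P3,P1] Q1=[] Q2=[]
t=14-16: P3@Q0 runs 2, rem=3, I/O yield, promote→Q0. Q0=[P1,P3] Q1=[] Q2=[]
t=16-18: P1@Q0 runs 2, rem=7, I/O yield, promote→Q0. Q0=[P3,P1] Q1=[] Q2=[]
t=18-20: P3@Q0 runs 2, rem=1, I/O yield, promote→Q0. Q0=[P1,P3] Q1=[] Q2=[]
t=20-22: P1@Q0 runs 2, rem=5, I/O yield, promote→Q0. Q0=[P3,P1] Q1=[] Q2=[]
t=22-23: P3@Q0 runs 1, rem=0, completes. Q0=[P1] Q1=[] Q2=[]
t=23-25: P1@Q0 runs 2, rem=3, I/O yield, promote→Q0. Q0=[P1] Q1=[] Q2=[]
t=25-27: P1@Q0 runs 2, rem=1, I/O yield, promote→Q0. Q0=[P1] Q1=[] Q2=[]
t=27-28: P1@Q0 runs 1, rem=0, completes. Q0=[] Q1=[] Q2=[]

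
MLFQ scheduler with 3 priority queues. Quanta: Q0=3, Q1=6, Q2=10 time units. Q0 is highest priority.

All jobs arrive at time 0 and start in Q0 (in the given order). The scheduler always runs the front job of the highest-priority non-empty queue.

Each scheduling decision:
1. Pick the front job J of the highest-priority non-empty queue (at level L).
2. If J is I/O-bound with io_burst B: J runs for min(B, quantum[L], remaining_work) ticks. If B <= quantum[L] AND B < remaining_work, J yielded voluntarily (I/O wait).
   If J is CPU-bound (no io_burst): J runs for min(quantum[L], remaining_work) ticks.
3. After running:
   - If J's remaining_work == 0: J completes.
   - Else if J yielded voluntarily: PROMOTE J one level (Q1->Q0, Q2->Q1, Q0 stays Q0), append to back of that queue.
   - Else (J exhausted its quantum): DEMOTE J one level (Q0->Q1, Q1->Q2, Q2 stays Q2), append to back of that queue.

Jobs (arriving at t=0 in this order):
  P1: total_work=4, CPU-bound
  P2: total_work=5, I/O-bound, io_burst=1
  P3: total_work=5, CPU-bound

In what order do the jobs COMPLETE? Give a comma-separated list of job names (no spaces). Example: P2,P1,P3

Answer: P2,P1,P3

Derivation:
t=0-3: P1@Q0 runs 3, rem=1, quantum used, demote→Q1. Q0=[P2,P3] Q1=[P1] Q2=[]
t=3-4: P2@Q0 runs 1, rem=4, I/O yield, promote→Q0. Q0=[P3,P2] Q1=[P1] Q2=[]
t=4-7: P3@Q0 runs 3, rem=2, quantum used, demote→Q1. Q0=[P2] Q1=[P1,P3] Q2=[]
t=7-8: P2@Q0 runs 1, rem=3, I/O yield, promote→Q0. Q0=[P2] Q1=[P1,P3] Q2=[]
t=8-9: P2@Q0 runs 1, rem=2, I/O yield, promote→Q0. Q0=[P2] Q1=[P1,P3] Q2=[]
t=9-10: P2@Q0 runs 1, rem=1, I/O yield, promote→Q0. Q0=[P2] Q1=[P1,P3] Q2=[]
t=10-11: P2@Q0 runs 1, rem=0, completes. Q0=[] Q1=[P1,P3] Q2=[]
t=11-12: P1@Q1 runs 1, rem=0, completes. Q0=[] Q1=[P3] Q2=[]
t=12-14: P3@Q1 runs 2, rem=0, completes. Q0=[] Q1=[] Q2=[]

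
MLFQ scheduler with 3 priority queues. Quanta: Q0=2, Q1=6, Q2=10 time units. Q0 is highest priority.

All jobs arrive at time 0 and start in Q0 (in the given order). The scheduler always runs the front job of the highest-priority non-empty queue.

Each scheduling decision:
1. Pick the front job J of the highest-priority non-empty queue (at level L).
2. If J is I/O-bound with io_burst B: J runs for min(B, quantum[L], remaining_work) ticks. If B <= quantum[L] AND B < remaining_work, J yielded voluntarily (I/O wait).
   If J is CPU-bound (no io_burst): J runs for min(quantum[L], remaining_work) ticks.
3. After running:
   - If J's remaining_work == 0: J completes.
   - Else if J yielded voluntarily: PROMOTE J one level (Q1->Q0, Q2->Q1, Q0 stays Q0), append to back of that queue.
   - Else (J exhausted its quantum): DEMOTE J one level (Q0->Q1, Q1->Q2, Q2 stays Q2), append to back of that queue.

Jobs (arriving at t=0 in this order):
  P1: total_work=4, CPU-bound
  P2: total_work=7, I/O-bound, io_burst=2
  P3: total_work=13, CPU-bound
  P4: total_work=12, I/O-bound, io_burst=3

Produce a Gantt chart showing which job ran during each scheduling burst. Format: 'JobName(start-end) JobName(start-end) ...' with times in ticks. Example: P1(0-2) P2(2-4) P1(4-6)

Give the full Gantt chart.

Answer: P1(0-2) P2(2-4) P3(4-6) P4(6-8) P2(8-10) P2(10-12) P2(12-13) P1(13-15) P3(15-21) P4(21-24) P4(24-26) P4(26-29) P4(29-31) P3(31-36)

Derivation:
t=0-2: P1@Q0 runs 2, rem=2, quantum used, demote→Q1. Q0=[P2,P3,P4] Q1=[P1] Q2=[]
t=2-4: P2@Q0 runs 2, rem=5, I/O yield, promote→Q0. Q0=[P3,P4,P2] Q1=[P1] Q2=[]
t=4-6: P3@Q0 runs 2, rem=11, quantum used, demote→Q1. Q0=[P4,P2] Q1=[P1,P3] Q2=[]
t=6-8: P4@Q0 runs 2, rem=10, quantum used, demote→Q1. Q0=[P2] Q1=[P1,P3,P4] Q2=[]
t=8-10: P2@Q0 runs 2, rem=3, I/O yield, promote→Q0. Q0=[P2] Q1=[P1,P3,P4] Q2=[]
t=10-12: P2@Q0 runs 2, rem=1, I/O yield, promote→Q0. Q0=[P2] Q1=[P1,P3,P4] Q2=[]
t=12-13: P2@Q0 runs 1, rem=0, completes. Q0=[] Q1=[P1,P3,P4] Q2=[]
t=13-15: P1@Q1 runs 2, rem=0, completes. Q0=[] Q1=[P3,P4] Q2=[]
t=15-21: P3@Q1 runs 6, rem=5, quantum used, demote→Q2. Q0=[] Q1=[P4] Q2=[P3]
t=21-24: P4@Q1 runs 3, rem=7, I/O yield, promote→Q0. Q0=[P4] Q1=[] Q2=[P3]
t=24-26: P4@Q0 runs 2, rem=5, quantum used, demote→Q1. Q0=[] Q1=[P4] Q2=[P3]
t=26-29: P4@Q1 runs 3, rem=2, I/O yield, promote→Q0. Q0=[P4] Q1=[] Q2=[P3]
t=29-31: P4@Q0 runs 2, rem=0, completes. Q0=[] Q1=[] Q2=[P3]
t=31-36: P3@Q2 runs 5, rem=0, completes. Q0=[] Q1=[] Q2=[]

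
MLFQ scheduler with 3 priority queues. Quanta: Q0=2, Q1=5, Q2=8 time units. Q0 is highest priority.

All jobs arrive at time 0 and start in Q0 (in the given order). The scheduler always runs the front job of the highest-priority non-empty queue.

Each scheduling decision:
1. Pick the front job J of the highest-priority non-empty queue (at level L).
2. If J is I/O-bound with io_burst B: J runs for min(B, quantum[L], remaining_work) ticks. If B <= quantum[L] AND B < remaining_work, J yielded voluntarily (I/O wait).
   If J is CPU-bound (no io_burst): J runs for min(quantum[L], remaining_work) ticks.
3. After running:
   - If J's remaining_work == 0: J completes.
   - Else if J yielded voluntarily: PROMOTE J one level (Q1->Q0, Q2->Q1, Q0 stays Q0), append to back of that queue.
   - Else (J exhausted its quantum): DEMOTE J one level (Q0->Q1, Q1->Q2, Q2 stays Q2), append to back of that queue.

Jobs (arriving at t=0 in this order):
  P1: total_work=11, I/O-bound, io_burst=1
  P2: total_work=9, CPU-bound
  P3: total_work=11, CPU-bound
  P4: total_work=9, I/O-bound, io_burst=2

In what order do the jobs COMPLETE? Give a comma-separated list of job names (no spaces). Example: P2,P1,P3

Answer: P4,P1,P2,P3

Derivation:
t=0-1: P1@Q0 runs 1, rem=10, I/O yield, promote→Q0. Q0=[P2,P3,P4,P1] Q1=[] Q2=[]
t=1-3: P2@Q0 runs 2, rem=7, quantum used, demote→Q1. Q0=[P3,P4,P1] Q1=[P2] Q2=[]
t=3-5: P3@Q0 runs 2, rem=9, quantum used, demote→Q1. Q0=[P4,P1] Q1=[P2,P3] Q2=[]
t=5-7: P4@Q0 runs 2, rem=7, I/O yield, promote→Q0. Q0=[P1,P4] Q1=[P2,P3] Q2=[]
t=7-8: P1@Q0 runs 1, rem=9, I/O yield, promote→Q0. Q0=[P4,P1] Q1=[P2,P3] Q2=[]
t=8-10: P4@Q0 runs 2, rem=5, I/O yield, promote→Q0. Q0=[P1,P4] Q1=[P2,P3] Q2=[]
t=10-11: P1@Q0 runs 1, rem=8, I/O yield, promote→Q0. Q0=[P4,P1] Q1=[P2,P3] Q2=[]
t=11-13: P4@Q0 runs 2, rem=3, I/O yield, promote→Q0. Q0=[P1,P4] Q1=[P2,P3] Q2=[]
t=13-14: P1@Q0 runs 1, rem=7, I/O yield, promote→Q0. Q0=[P4,P1] Q1=[P2,P3] Q2=[]
t=14-16: P4@Q0 runs 2, rem=1, I/O yield, promote→Q0. Q0=[P1,P4] Q1=[P2,P3] Q2=[]
t=16-17: P1@Q0 runs 1, rem=6, I/O yield, promote→Q0. Q0=[P4,P1] Q1=[P2,P3] Q2=[]
t=17-18: P4@Q0 runs 1, rem=0, completes. Q0=[P1] Q1=[P2,P3] Q2=[]
t=18-19: P1@Q0 runs 1, rem=5, I/O yield, promote→Q0. Q0=[P1] Q1=[P2,P3] Q2=[]
t=19-20: P1@Q0 runs 1, rem=4, I/O yield, promote→Q0. Q0=[P1] Q1=[P2,P3] Q2=[]
t=20-21: P1@Q0 runs 1, rem=3, I/O yield, promote→Q0. Q0=[P1] Q1=[P2,P3] Q2=[]
t=21-22: P1@Q0 runs 1, rem=2, I/O yield, promote→Q0. Q0=[P1] Q1=[P2,P3] Q2=[]
t=22-23: P1@Q0 runs 1, rem=1, I/O yield, promote→Q0. Q0=[P1] Q1=[P2,P3] Q2=[]
t=23-24: P1@Q0 runs 1, rem=0, completes. Q0=[] Q1=[P2,P3] Q2=[]
t=24-29: P2@Q1 runs 5, rem=2, quantum used, demote→Q2. Q0=[] Q1=[P3] Q2=[P2]
t=29-34: P3@Q1 runs 5, rem=4, quantum used, demote→Q2. Q0=[] Q1=[] Q2=[P2,P3]
t=34-36: P2@Q2 runs 2, rem=0, completes. Q0=[] Q1=[] Q2=[P3]
t=36-40: P3@Q2 runs 4, rem=0, completes. Q0=[] Q1=[] Q2=[]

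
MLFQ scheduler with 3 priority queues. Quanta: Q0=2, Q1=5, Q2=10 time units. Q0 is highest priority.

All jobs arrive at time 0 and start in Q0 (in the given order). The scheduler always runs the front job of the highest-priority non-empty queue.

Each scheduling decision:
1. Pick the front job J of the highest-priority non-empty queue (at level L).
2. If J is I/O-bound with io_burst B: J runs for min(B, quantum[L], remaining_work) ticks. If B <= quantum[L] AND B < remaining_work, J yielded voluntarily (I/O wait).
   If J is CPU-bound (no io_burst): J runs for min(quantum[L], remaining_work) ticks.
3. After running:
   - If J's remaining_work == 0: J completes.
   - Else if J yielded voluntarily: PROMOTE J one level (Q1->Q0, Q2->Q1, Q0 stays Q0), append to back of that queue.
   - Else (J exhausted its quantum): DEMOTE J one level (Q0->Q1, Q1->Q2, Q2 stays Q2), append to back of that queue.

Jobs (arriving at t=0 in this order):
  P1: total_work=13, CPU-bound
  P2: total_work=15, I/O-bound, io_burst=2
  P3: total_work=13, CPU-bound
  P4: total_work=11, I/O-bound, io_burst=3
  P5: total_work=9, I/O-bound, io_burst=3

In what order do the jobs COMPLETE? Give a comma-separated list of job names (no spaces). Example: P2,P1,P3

Answer: P2,P4,P5,P1,P3

Derivation:
t=0-2: P1@Q0 runs 2, rem=11, quantum used, demote→Q1. Q0=[P2,P3,P4,P5] Q1=[P1] Q2=[]
t=2-4: P2@Q0 runs 2, rem=13, I/O yield, promote→Q0. Q0=[P3,P4,P5,P2] Q1=[P1] Q2=[]
t=4-6: P3@Q0 runs 2, rem=11, quantum used, demote→Q1. Q0=[P4,P5,P2] Q1=[P1,P3] Q2=[]
t=6-8: P4@Q0 runs 2, rem=9, quantum used, demote→Q1. Q0=[P5,P2] Q1=[P1,P3,P4] Q2=[]
t=8-10: P5@Q0 runs 2, rem=7, quantum used, demote→Q1. Q0=[P2] Q1=[P1,P3,P4,P5] Q2=[]
t=10-12: P2@Q0 runs 2, rem=11, I/O yield, promote→Q0. Q0=[P2] Q1=[P1,P3,P4,P5] Q2=[]
t=12-14: P2@Q0 runs 2, rem=9, I/O yield, promote→Q0. Q0=[P2] Q1=[P1,P3,P4,P5] Q2=[]
t=14-16: P2@Q0 runs 2, rem=7, I/O yield, promote→Q0. Q0=[P2] Q1=[P1,P3,P4,P5] Q2=[]
t=16-18: P2@Q0 runs 2, rem=5, I/O yield, promote→Q0. Q0=[P2] Q1=[P1,P3,P4,P5] Q2=[]
t=18-20: P2@Q0 runs 2, rem=3, I/O yield, promote→Q0. Q0=[P2] Q1=[P1,P3,P4,P5] Q2=[]
t=20-22: P2@Q0 runs 2, rem=1, I/O yield, promote→Q0. Q0=[P2] Q1=[P1,P3,P4,P5] Q2=[]
t=22-23: P2@Q0 runs 1, rem=0, completes. Q0=[] Q1=[P1,P3,P4,P5] Q2=[]
t=23-28: P1@Q1 runs 5, rem=6, quantum used, demote→Q2. Q0=[] Q1=[P3,P4,P5] Q2=[P1]
t=28-33: P3@Q1 runs 5, rem=6, quantum used, demote→Q2. Q0=[] Q1=[P4,P5] Q2=[P1,P3]
t=33-36: P4@Q1 runs 3, rem=6, I/O yield, promote→Q0. Q0=[P4] Q1=[P5] Q2=[P1,P3]
t=36-38: P4@Q0 runs 2, rem=4, quantum used, demote→Q1. Q0=[] Q1=[P5,P4] Q2=[P1,P3]
t=38-41: P5@Q1 runs 3, rem=4, I/O yield, promote→Q0. Q0=[P5] Q1=[P4] Q2=[P1,P3]
t=41-43: P5@Q0 runs 2, rem=2, quantum used, demote→Q1. Q0=[] Q1=[P4,P5] Q2=[P1,P3]
t=43-46: P4@Q1 runs 3, rem=1, I/O yield, promote→Q0. Q0=[P4] Q1=[P5] Q2=[P1,P3]
t=46-47: P4@Q0 runs 1, rem=0, completes. Q0=[] Q1=[P5] Q2=[P1,P3]
t=47-49: P5@Q1 runs 2, rem=0, completes. Q0=[] Q1=[] Q2=[P1,P3]
t=49-55: P1@Q2 runs 6, rem=0, completes. Q0=[] Q1=[] Q2=[P3]
t=55-61: P3@Q2 runs 6, rem=0, completes. Q0=[] Q1=[] Q2=[]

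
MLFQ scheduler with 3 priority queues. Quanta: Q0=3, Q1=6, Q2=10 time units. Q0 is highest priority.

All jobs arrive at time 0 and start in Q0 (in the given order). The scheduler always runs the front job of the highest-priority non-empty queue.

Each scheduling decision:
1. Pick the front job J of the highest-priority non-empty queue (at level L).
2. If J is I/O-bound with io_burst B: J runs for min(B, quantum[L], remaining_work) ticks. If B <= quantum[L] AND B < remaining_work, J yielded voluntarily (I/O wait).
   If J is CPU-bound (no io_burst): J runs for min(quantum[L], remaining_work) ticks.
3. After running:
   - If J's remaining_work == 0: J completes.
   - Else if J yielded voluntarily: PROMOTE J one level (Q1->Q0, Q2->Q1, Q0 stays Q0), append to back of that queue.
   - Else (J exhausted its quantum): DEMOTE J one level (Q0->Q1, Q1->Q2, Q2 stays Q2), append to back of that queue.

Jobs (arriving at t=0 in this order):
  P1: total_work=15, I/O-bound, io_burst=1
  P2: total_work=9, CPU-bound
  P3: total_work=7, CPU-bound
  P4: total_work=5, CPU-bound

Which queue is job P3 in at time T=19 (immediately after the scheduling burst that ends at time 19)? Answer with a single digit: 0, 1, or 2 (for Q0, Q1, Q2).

Answer: 1

Derivation:
t=0-1: P1@Q0 runs 1, rem=14, I/O yield, promote→Q0. Q0=[P2,P3,P4,P1] Q1=[] Q2=[]
t=1-4: P2@Q0 runs 3, rem=6, quantum used, demote→Q1. Q0=[P3,P4,P1] Q1=[P2] Q2=[]
t=4-7: P3@Q0 runs 3, rem=4, quantum used, demote→Q1. Q0=[P4,P1] Q1=[P2,P3] Q2=[]
t=7-10: P4@Q0 runs 3, rem=2, quantum used, demote→Q1. Q0=[P1] Q1=[P2,P3,P4] Q2=[]
t=10-11: P1@Q0 runs 1, rem=13, I/O yield, promote→Q0. Q0=[P1] Q1=[P2,P3,P4] Q2=[]
t=11-12: P1@Q0 runs 1, rem=12, I/O yield, promote→Q0. Q0=[P1] Q1=[P2,P3,P4] Q2=[]
t=12-13: P1@Q0 runs 1, rem=11, I/O yield, promote→Q0. Q0=[P1] Q1=[P2,P3,P4] Q2=[]
t=13-14: P1@Q0 runs 1, rem=10, I/O yield, promote→Q0. Q0=[P1] Q1=[P2,P3,P4] Q2=[]
t=14-15: P1@Q0 runs 1, rem=9, I/O yield, promote→Q0. Q0=[P1] Q1=[P2,P3,P4] Q2=[]
t=15-16: P1@Q0 runs 1, rem=8, I/O yield, promote→Q0. Q0=[P1] Q1=[P2,P3,P4] Q2=[]
t=16-17: P1@Q0 runs 1, rem=7, I/O yield, promote→Q0. Q0=[P1] Q1=[P2,P3,P4] Q2=[]
t=17-18: P1@Q0 runs 1, rem=6, I/O yield, promote→Q0. Q0=[P1] Q1=[P2,P3,P4] Q2=[]
t=18-19: P1@Q0 runs 1, rem=5, I/O yield, promote→Q0. Q0=[P1] Q1=[P2,P3,P4] Q2=[]
t=19-20: P1@Q0 runs 1, rem=4, I/O yield, promote→Q0. Q0=[P1] Q1=[P2,P3,P4] Q2=[]
t=20-21: P1@Q0 runs 1, rem=3, I/O yield, promote→Q0. Q0=[P1] Q1=[P2,P3,P4] Q2=[]
t=21-22: P1@Q0 runs 1, rem=2, I/O yield, promote→Q0. Q0=[P1] Q1=[P2,P3,P4] Q2=[]
t=22-23: P1@Q0 runs 1, rem=1, I/O yield, promote→Q0. Q0=[P1] Q1=[P2,P3,P4] Q2=[]
t=23-24: P1@Q0 runs 1, rem=0, completes. Q0=[] Q1=[P2,P3,P4] Q2=[]
t=24-30: P2@Q1 runs 6, rem=0, completes. Q0=[] Q1=[P3,P4] Q2=[]
t=30-34: P3@Q1 runs 4, rem=0, completes. Q0=[] Q1=[P4] Q2=[]
t=34-36: P4@Q1 runs 2, rem=0, completes. Q0=[] Q1=[] Q2=[]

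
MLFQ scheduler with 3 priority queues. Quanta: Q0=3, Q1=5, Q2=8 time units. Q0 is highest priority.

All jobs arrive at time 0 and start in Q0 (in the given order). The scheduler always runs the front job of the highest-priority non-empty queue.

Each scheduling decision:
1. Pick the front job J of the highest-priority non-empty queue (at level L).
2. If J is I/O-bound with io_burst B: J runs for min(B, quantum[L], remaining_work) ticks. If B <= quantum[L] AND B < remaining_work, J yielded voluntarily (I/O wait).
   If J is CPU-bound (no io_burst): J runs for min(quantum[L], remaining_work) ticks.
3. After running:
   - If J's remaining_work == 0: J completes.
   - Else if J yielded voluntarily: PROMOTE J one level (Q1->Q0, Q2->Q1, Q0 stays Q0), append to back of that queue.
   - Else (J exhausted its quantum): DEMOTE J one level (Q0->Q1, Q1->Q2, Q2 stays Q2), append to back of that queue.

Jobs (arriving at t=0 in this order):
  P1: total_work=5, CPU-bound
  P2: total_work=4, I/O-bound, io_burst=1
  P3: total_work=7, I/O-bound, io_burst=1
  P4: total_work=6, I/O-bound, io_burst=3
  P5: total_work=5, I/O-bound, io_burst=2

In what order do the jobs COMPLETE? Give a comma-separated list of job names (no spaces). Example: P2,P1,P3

Answer: P4,P5,P2,P3,P1

Derivation:
t=0-3: P1@Q0 runs 3, rem=2, quantum used, demote→Q1. Q0=[P2,P3,P4,P5] Q1=[P1] Q2=[]
t=3-4: P2@Q0 runs 1, rem=3, I/O yield, promote→Q0. Q0=[P3,P4,P5,P2] Q1=[P1] Q2=[]
t=4-5: P3@Q0 runs 1, rem=6, I/O yield, promote→Q0. Q0=[P4,P5,P2,P3] Q1=[P1] Q2=[]
t=5-8: P4@Q0 runs 3, rem=3, I/O yield, promote→Q0. Q0=[P5,P2,P3,P4] Q1=[P1] Q2=[]
t=8-10: P5@Q0 runs 2, rem=3, I/O yield, promote→Q0. Q0=[P2,P3,P4,P5] Q1=[P1] Q2=[]
t=10-11: P2@Q0 runs 1, rem=2, I/O yield, promote→Q0. Q0=[P3,P4,P5,P2] Q1=[P1] Q2=[]
t=11-12: P3@Q0 runs 1, rem=5, I/O yield, promote→Q0. Q0=[P4,P5,P2,P3] Q1=[P1] Q2=[]
t=12-15: P4@Q0 runs 3, rem=0, completes. Q0=[P5,P2,P3] Q1=[P1] Q2=[]
t=15-17: P5@Q0 runs 2, rem=1, I/O yield, promote→Q0. Q0=[P2,P3,P5] Q1=[P1] Q2=[]
t=17-18: P2@Q0 runs 1, rem=1, I/O yield, promote→Q0. Q0=[P3,P5,P2] Q1=[P1] Q2=[]
t=18-19: P3@Q0 runs 1, rem=4, I/O yield, promote→Q0. Q0=[P5,P2,P3] Q1=[P1] Q2=[]
t=19-20: P5@Q0 runs 1, rem=0, completes. Q0=[P2,P3] Q1=[P1] Q2=[]
t=20-21: P2@Q0 runs 1, rem=0, completes. Q0=[P3] Q1=[P1] Q2=[]
t=21-22: P3@Q0 runs 1, rem=3, I/O yield, promote→Q0. Q0=[P3] Q1=[P1] Q2=[]
t=22-23: P3@Q0 runs 1, rem=2, I/O yield, promote→Q0. Q0=[P3] Q1=[P1] Q2=[]
t=23-24: P3@Q0 runs 1, rem=1, I/O yield, promote→Q0. Q0=[P3] Q1=[P1] Q2=[]
t=24-25: P3@Q0 runs 1, rem=0, completes. Q0=[] Q1=[P1] Q2=[]
t=25-27: P1@Q1 runs 2, rem=0, completes. Q0=[] Q1=[] Q2=[]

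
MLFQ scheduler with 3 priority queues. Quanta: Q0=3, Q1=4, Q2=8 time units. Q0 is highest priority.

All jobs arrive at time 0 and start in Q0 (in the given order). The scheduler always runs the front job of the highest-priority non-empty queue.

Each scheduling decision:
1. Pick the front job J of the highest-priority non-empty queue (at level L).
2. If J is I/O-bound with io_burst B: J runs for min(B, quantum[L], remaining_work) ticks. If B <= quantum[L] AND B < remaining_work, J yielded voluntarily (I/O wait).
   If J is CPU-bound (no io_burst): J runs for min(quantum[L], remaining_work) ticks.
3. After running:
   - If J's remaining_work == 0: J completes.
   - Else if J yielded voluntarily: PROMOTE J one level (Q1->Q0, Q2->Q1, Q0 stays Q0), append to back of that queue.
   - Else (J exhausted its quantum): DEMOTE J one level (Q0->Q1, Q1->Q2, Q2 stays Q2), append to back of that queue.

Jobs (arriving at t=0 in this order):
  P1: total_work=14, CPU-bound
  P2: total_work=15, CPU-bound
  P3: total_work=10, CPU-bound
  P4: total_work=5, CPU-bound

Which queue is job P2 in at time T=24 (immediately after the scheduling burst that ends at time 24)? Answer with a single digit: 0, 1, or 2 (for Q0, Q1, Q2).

Answer: 2

Derivation:
t=0-3: P1@Q0 runs 3, rem=11, quantum used, demote→Q1. Q0=[P2,P3,P4] Q1=[P1] Q2=[]
t=3-6: P2@Q0 runs 3, rem=12, quantum used, demote→Q1. Q0=[P3,P4] Q1=[P1,P2] Q2=[]
t=6-9: P3@Q0 runs 3, rem=7, quantum used, demote→Q1. Q0=[P4] Q1=[P1,P2,P3] Q2=[]
t=9-12: P4@Q0 runs 3, rem=2, quantum used, demote→Q1. Q0=[] Q1=[P1,P2,P3,P4] Q2=[]
t=12-16: P1@Q1 runs 4, rem=7, quantum used, demote→Q2. Q0=[] Q1=[P2,P3,P4] Q2=[P1]
t=16-20: P2@Q1 runs 4, rem=8, quantum used, demote→Q2. Q0=[] Q1=[P3,P4] Q2=[P1,P2]
t=20-24: P3@Q1 runs 4, rem=3, quantum used, demote→Q2. Q0=[] Q1=[P4] Q2=[P1,P2,P3]
t=24-26: P4@Q1 runs 2, rem=0, completes. Q0=[] Q1=[] Q2=[P1,P2,P3]
t=26-33: P1@Q2 runs 7, rem=0, completes. Q0=[] Q1=[] Q2=[P2,P3]
t=33-41: P2@Q2 runs 8, rem=0, completes. Q0=[] Q1=[] Q2=[P3]
t=41-44: P3@Q2 runs 3, rem=0, completes. Q0=[] Q1=[] Q2=[]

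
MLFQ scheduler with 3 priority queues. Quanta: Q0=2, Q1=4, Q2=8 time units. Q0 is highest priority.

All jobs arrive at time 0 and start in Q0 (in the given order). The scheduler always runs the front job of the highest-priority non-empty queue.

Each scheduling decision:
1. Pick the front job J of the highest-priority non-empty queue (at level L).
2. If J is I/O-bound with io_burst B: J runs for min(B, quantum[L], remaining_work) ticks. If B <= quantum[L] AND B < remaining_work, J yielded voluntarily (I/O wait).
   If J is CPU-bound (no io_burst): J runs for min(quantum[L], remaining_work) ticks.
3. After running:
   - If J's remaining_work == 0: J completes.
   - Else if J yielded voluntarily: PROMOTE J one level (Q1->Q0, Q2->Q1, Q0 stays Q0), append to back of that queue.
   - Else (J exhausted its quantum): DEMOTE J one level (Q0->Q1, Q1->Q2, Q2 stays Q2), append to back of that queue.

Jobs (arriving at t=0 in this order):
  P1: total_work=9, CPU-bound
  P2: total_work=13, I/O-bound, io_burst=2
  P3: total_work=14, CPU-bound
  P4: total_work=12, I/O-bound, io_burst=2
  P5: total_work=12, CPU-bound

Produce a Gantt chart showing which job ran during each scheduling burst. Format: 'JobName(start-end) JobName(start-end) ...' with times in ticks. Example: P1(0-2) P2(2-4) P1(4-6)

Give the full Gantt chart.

t=0-2: P1@Q0 runs 2, rem=7, quantum used, demote→Q1. Q0=[P2,P3,P4,P5] Q1=[P1] Q2=[]
t=2-4: P2@Q0 runs 2, rem=11, I/O yield, promote→Q0. Q0=[P3,P4,P5,P2] Q1=[P1] Q2=[]
t=4-6: P3@Q0 runs 2, rem=12, quantum used, demote→Q1. Q0=[P4,P5,P2] Q1=[P1,P3] Q2=[]
t=6-8: P4@Q0 runs 2, rem=10, I/O yield, promote→Q0. Q0=[P5,P2,P4] Q1=[P1,P3] Q2=[]
t=8-10: P5@Q0 runs 2, rem=10, quantum used, demote→Q1. Q0=[P2,P4] Q1=[P1,P3,P5] Q2=[]
t=10-12: P2@Q0 runs 2, rem=9, I/O yield, promote→Q0. Q0=[P4,P2] Q1=[P1,P3,P5] Q2=[]
t=12-14: P4@Q0 runs 2, rem=8, I/O yield, promote→Q0. Q0=[P2,P4] Q1=[P1,P3,P5] Q2=[]
t=14-16: P2@Q0 runs 2, rem=7, I/O yield, promote→Q0. Q0=[P4,P2] Q1=[P1,P3,P5] Q2=[]
t=16-18: P4@Q0 runs 2, rem=6, I/O yield, promote→Q0. Q0=[P2,P4] Q1=[P1,P3,P5] Q2=[]
t=18-20: P2@Q0 runs 2, rem=5, I/O yield, promote→Q0. Q0=[P4,P2] Q1=[P1,P3,P5] Q2=[]
t=20-22: P4@Q0 runs 2, rem=4, I/O yield, promote→Q0. Q0=[P2,P4] Q1=[P1,P3,P5] Q2=[]
t=22-24: P2@Q0 runs 2, rem=3, I/O yield, promote→Q0. Q0=[P4,P2] Q1=[P1,P3,P5] Q2=[]
t=24-26: P4@Q0 runs 2, rem=2, I/O yield, promote→Q0. Q0=[P2,P4] Q1=[P1,P3,P5] Q2=[]
t=26-28: P2@Q0 runs 2, rem=1, I/O yield, promote→Q0. Q0=[P4,P2] Q1=[P1,P3,P5] Q2=[]
t=28-30: P4@Q0 runs 2, rem=0, completes. Q0=[P2] Q1=[P1,P3,P5] Q2=[]
t=30-31: P2@Q0 runs 1, rem=0, completes. Q0=[] Q1=[P1,P3,P5] Q2=[]
t=31-35: P1@Q1 runs 4, rem=3, quantum used, demote→Q2. Q0=[] Q1=[P3,P5] Q2=[P1]
t=35-39: P3@Q1 runs 4, rem=8, quantum used, demote→Q2. Q0=[] Q1=[P5] Q2=[P1,P3]
t=39-43: P5@Q1 runs 4, rem=6, quantum used, demote→Q2. Q0=[] Q1=[] Q2=[P1,P3,P5]
t=43-46: P1@Q2 runs 3, rem=0, completes. Q0=[] Q1=[] Q2=[P3,P5]
t=46-54: P3@Q2 runs 8, rem=0, completes. Q0=[] Q1=[] Q2=[P5]
t=54-60: P5@Q2 runs 6, rem=0, completes. Q0=[] Q1=[] Q2=[]

Answer: P1(0-2) P2(2-4) P3(4-6) P4(6-8) P5(8-10) P2(10-12) P4(12-14) P2(14-16) P4(16-18) P2(18-20) P4(20-22) P2(22-24) P4(24-26) P2(26-28) P4(28-30) P2(30-31) P1(31-35) P3(35-39) P5(39-43) P1(43-46) P3(46-54) P5(54-60)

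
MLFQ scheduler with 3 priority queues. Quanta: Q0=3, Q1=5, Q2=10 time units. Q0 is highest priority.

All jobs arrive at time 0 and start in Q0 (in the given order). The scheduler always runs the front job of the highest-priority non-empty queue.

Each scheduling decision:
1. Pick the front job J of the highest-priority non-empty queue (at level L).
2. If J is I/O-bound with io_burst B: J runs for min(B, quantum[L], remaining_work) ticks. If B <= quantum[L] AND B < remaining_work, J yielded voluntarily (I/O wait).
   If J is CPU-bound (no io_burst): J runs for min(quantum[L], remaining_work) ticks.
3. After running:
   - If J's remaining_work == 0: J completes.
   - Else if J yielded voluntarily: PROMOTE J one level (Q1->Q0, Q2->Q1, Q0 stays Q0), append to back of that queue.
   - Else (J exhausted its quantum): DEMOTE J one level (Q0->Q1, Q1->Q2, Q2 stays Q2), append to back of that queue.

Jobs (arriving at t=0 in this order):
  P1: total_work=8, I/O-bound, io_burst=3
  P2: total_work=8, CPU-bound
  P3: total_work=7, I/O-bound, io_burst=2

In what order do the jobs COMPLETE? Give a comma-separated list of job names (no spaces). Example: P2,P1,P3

t=0-3: P1@Q0 runs 3, rem=5, I/O yield, promote→Q0. Q0=[P2,P3,P1] Q1=[] Q2=[]
t=3-6: P2@Q0 runs 3, rem=5, quantum used, demote→Q1. Q0=[P3,P1] Q1=[P2] Q2=[]
t=6-8: P3@Q0 runs 2, rem=5, I/O yield, promote→Q0. Q0=[P1,P3] Q1=[P2] Q2=[]
t=8-11: P1@Q0 runs 3, rem=2, I/O yield, promote→Q0. Q0=[P3,P1] Q1=[P2] Q2=[]
t=11-13: P3@Q0 runs 2, rem=3, I/O yield, promote→Q0. Q0=[P1,P3] Q1=[P2] Q2=[]
t=13-15: P1@Q0 runs 2, rem=0, completes. Q0=[P3] Q1=[P2] Q2=[]
t=15-17: P3@Q0 runs 2, rem=1, I/O yield, promote→Q0. Q0=[P3] Q1=[P2] Q2=[]
t=17-18: P3@Q0 runs 1, rem=0, completes. Q0=[] Q1=[P2] Q2=[]
t=18-23: P2@Q1 runs 5, rem=0, completes. Q0=[] Q1=[] Q2=[]

Answer: P1,P3,P2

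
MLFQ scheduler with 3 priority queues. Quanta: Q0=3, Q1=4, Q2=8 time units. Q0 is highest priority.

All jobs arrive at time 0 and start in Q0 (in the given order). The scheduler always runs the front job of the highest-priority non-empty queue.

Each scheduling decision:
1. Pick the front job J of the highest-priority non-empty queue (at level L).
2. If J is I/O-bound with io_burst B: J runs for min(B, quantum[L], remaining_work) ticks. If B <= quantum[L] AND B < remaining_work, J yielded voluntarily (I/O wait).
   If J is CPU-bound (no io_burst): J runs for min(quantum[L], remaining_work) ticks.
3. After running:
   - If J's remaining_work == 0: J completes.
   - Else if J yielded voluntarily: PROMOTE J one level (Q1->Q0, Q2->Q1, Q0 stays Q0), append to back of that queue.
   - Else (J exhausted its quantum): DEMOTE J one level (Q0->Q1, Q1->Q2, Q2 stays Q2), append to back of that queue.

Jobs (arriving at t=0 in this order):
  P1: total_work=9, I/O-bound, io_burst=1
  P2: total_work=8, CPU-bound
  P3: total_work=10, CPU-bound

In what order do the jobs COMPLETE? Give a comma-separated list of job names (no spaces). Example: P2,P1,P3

t=0-1: P1@Q0 runs 1, rem=8, I/O yield, promote→Q0. Q0=[P2,P3,P1] Q1=[] Q2=[]
t=1-4: P2@Q0 runs 3, rem=5, quantum used, demote→Q1. Q0=[P3,P1] Q1=[P2] Q2=[]
t=4-7: P3@Q0 runs 3, rem=7, quantum used, demote→Q1. Q0=[P1] Q1=[P2,P3] Q2=[]
t=7-8: P1@Q0 runs 1, rem=7, I/O yield, promote→Q0. Q0=[P1] Q1=[P2,P3] Q2=[]
t=8-9: P1@Q0 runs 1, rem=6, I/O yield, promote→Q0. Q0=[P1] Q1=[P2,P3] Q2=[]
t=9-10: P1@Q0 runs 1, rem=5, I/O yield, promote→Q0. Q0=[P1] Q1=[P2,P3] Q2=[]
t=10-11: P1@Q0 runs 1, rem=4, I/O yield, promote→Q0. Q0=[P1] Q1=[P2,P3] Q2=[]
t=11-12: P1@Q0 runs 1, rem=3, I/O yield, promote→Q0. Q0=[P1] Q1=[P2,P3] Q2=[]
t=12-13: P1@Q0 runs 1, rem=2, I/O yield, promote→Q0. Q0=[P1] Q1=[P2,P3] Q2=[]
t=13-14: P1@Q0 runs 1, rem=1, I/O yield, promote→Q0. Q0=[P1] Q1=[P2,P3] Q2=[]
t=14-15: P1@Q0 runs 1, rem=0, completes. Q0=[] Q1=[P2,P3] Q2=[]
t=15-19: P2@Q1 runs 4, rem=1, quantum used, demote→Q2. Q0=[] Q1=[P3] Q2=[P2]
t=19-23: P3@Q1 runs 4, rem=3, quantum used, demote→Q2. Q0=[] Q1=[] Q2=[P2,P3]
t=23-24: P2@Q2 runs 1, rem=0, completes. Q0=[] Q1=[] Q2=[P3]
t=24-27: P3@Q2 runs 3, rem=0, completes. Q0=[] Q1=[] Q2=[]

Answer: P1,P2,P3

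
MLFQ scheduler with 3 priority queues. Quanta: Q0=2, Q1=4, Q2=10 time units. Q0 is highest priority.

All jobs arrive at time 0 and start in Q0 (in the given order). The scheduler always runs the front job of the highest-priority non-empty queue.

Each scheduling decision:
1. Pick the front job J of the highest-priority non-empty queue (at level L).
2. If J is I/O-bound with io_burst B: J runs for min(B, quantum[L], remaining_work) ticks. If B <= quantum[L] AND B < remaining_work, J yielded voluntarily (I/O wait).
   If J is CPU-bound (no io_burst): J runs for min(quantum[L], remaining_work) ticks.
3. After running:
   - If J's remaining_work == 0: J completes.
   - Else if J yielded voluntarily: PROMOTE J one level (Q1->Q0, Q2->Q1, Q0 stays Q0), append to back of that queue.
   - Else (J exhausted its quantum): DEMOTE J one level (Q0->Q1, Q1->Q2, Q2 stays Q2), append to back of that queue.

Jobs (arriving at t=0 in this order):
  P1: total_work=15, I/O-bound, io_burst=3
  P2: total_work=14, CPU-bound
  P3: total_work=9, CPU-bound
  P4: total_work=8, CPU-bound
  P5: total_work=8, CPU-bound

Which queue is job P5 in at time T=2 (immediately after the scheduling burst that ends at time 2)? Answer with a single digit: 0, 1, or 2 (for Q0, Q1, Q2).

t=0-2: P1@Q0 runs 2, rem=13, quantum used, demote→Q1. Q0=[P2,P3,P4,P5] Q1=[P1] Q2=[]
t=2-4: P2@Q0 runs 2, rem=12, quantum used, demote→Q1. Q0=[P3,P4,P5] Q1=[P1,P2] Q2=[]
t=4-6: P3@Q0 runs 2, rem=7, quantum used, demote→Q1. Q0=[P4,P5] Q1=[P1,P2,P3] Q2=[]
t=6-8: P4@Q0 runs 2, rem=6, quantum used, demote→Q1. Q0=[P5] Q1=[P1,P2,P3,P4] Q2=[]
t=8-10: P5@Q0 runs 2, rem=6, quantum used, demote→Q1. Q0=[] Q1=[P1,P2,P3,P4,P5] Q2=[]
t=10-13: P1@Q1 runs 3, rem=10, I/O yield, promote→Q0. Q0=[P1] Q1=[P2,P3,P4,P5] Q2=[]
t=13-15: P1@Q0 runs 2, rem=8, quantum used, demote→Q1. Q0=[] Q1=[P2,P3,P4,P5,P1] Q2=[]
t=15-19: P2@Q1 runs 4, rem=8, quantum used, demote→Q2. Q0=[] Q1=[P3,P4,P5,P1] Q2=[P2]
t=19-23: P3@Q1 runs 4, rem=3, quantum used, demote→Q2. Q0=[] Q1=[P4,P5,P1] Q2=[P2,P3]
t=23-27: P4@Q1 runs 4, rem=2, quantum used, demote→Q2. Q0=[] Q1=[P5,P1] Q2=[P2,P3,P4]
t=27-31: P5@Q1 runs 4, rem=2, quantum used, demote→Q2. Q0=[] Q1=[P1] Q2=[P2,P3,P4,P5]
t=31-34: P1@Q1 runs 3, rem=5, I/O yield, promote→Q0. Q0=[P1] Q1=[] Q2=[P2,P3,P4,P5]
t=34-36: P1@Q0 runs 2, rem=3, quantum used, demote→Q1. Q0=[] Q1=[P1] Q2=[P2,P3,P4,P5]
t=36-39: P1@Q1 runs 3, rem=0, completes. Q0=[] Q1=[] Q2=[P2,P3,P4,P5]
t=39-47: P2@Q2 runs 8, rem=0, completes. Q0=[] Q1=[] Q2=[P3,P4,P5]
t=47-50: P3@Q2 runs 3, rem=0, completes. Q0=[] Q1=[] Q2=[P4,P5]
t=50-52: P4@Q2 runs 2, rem=0, completes. Q0=[] Q1=[] Q2=[P5]
t=52-54: P5@Q2 runs 2, rem=0, completes. Q0=[] Q1=[] Q2=[]

Answer: 0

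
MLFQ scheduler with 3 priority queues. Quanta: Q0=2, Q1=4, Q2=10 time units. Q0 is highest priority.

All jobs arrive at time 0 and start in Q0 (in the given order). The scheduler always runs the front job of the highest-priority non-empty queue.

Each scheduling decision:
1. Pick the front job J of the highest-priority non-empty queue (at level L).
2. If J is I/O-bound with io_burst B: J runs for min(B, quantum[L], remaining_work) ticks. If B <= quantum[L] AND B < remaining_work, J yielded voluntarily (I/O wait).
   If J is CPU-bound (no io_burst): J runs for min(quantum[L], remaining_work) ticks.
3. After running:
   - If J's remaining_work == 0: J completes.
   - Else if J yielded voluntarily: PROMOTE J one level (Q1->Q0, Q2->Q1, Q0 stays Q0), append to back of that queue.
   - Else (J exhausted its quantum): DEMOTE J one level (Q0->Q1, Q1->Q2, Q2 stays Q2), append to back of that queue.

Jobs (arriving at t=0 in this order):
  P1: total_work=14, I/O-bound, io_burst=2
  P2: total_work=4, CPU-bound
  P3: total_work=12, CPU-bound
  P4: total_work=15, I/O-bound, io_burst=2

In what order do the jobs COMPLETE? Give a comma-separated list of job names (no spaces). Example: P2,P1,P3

t=0-2: P1@Q0 runs 2, rem=12, I/O yield, promote→Q0. Q0=[P2,P3,P4,P1] Q1=[] Q2=[]
t=2-4: P2@Q0 runs 2, rem=2, quantum used, demote→Q1. Q0=[P3,P4,P1] Q1=[P2] Q2=[]
t=4-6: P3@Q0 runs 2, rem=10, quantum used, demote→Q1. Q0=[P4,P1] Q1=[P2,P3] Q2=[]
t=6-8: P4@Q0 runs 2, rem=13, I/O yield, promote→Q0. Q0=[P1,P4] Q1=[P2,P3] Q2=[]
t=8-10: P1@Q0 runs 2, rem=10, I/O yield, promote→Q0. Q0=[P4,P1] Q1=[P2,P3] Q2=[]
t=10-12: P4@Q0 runs 2, rem=11, I/O yield, promote→Q0. Q0=[P1,P4] Q1=[P2,P3] Q2=[]
t=12-14: P1@Q0 runs 2, rem=8, I/O yield, promote→Q0. Q0=[P4,P1] Q1=[P2,P3] Q2=[]
t=14-16: P4@Q0 runs 2, rem=9, I/O yield, promote→Q0. Q0=[P1,P4] Q1=[P2,P3] Q2=[]
t=16-18: P1@Q0 runs 2, rem=6, I/O yield, promote→Q0. Q0=[P4,P1] Q1=[P2,P3] Q2=[]
t=18-20: P4@Q0 runs 2, rem=7, I/O yield, promote→Q0. Q0=[P1,P4] Q1=[P2,P3] Q2=[]
t=20-22: P1@Q0 runs 2, rem=4, I/O yield, promote→Q0. Q0=[P4,P1] Q1=[P2,P3] Q2=[]
t=22-24: P4@Q0 runs 2, rem=5, I/O yield, promote→Q0. Q0=[P1,P4] Q1=[P2,P3] Q2=[]
t=24-26: P1@Q0 runs 2, rem=2, I/O yield, promote→Q0. Q0=[P4,P1] Q1=[P2,P3] Q2=[]
t=26-28: P4@Q0 runs 2, rem=3, I/O yield, promote→Q0. Q0=[P1,P4] Q1=[P2,P3] Q2=[]
t=28-30: P1@Q0 runs 2, rem=0, completes. Q0=[P4] Q1=[P2,P3] Q2=[]
t=30-32: P4@Q0 runs 2, rem=1, I/O yield, promote→Q0. Q0=[P4] Q1=[P2,P3] Q2=[]
t=32-33: P4@Q0 runs 1, rem=0, completes. Q0=[] Q1=[P2,P3] Q2=[]
t=33-35: P2@Q1 runs 2, rem=0, completes. Q0=[] Q1=[P3] Q2=[]
t=35-39: P3@Q1 runs 4, rem=6, quantum used, demote→Q2. Q0=[] Q1=[] Q2=[P3]
t=39-45: P3@Q2 runs 6, rem=0, completes. Q0=[] Q1=[] Q2=[]

Answer: P1,P4,P2,P3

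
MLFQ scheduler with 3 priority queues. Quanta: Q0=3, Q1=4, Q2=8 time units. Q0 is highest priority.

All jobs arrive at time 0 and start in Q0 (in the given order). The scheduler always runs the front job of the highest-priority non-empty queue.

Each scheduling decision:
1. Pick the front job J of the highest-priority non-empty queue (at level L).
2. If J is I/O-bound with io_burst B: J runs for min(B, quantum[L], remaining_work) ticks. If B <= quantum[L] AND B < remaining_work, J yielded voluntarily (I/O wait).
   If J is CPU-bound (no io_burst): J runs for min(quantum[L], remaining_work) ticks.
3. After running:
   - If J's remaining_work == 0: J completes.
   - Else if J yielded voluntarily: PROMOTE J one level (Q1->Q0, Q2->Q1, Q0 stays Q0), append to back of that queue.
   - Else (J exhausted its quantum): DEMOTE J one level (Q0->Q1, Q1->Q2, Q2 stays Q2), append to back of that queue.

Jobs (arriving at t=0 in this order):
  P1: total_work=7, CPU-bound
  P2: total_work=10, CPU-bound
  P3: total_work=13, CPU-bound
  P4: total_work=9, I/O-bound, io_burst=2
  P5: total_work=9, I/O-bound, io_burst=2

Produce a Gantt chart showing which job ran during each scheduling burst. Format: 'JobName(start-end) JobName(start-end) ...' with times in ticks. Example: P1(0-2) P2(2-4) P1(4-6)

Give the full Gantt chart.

t=0-3: P1@Q0 runs 3, rem=4, quantum used, demote→Q1. Q0=[P2,P3,P4,P5] Q1=[P1] Q2=[]
t=3-6: P2@Q0 runs 3, rem=7, quantum used, demote→Q1. Q0=[P3,P4,P5] Q1=[P1,P2] Q2=[]
t=6-9: P3@Q0 runs 3, rem=10, quantum used, demote→Q1. Q0=[P4,P5] Q1=[P1,P2,P3] Q2=[]
t=9-11: P4@Q0 runs 2, rem=7, I/O yield, promote→Q0. Q0=[P5,P4] Q1=[P1,P2,P3] Q2=[]
t=11-13: P5@Q0 runs 2, rem=7, I/O yield, promote→Q0. Q0=[P4,P5] Q1=[P1,P2,P3] Q2=[]
t=13-15: P4@Q0 runs 2, rem=5, I/O yield, promote→Q0. Q0=[P5,P4] Q1=[P1,P2,P3] Q2=[]
t=15-17: P5@Q0 runs 2, rem=5, I/O yield, promote→Q0. Q0=[P4,P5] Q1=[P1,P2,P3] Q2=[]
t=17-19: P4@Q0 runs 2, rem=3, I/O yield, promote→Q0. Q0=[P5,P4] Q1=[P1,P2,P3] Q2=[]
t=19-21: P5@Q0 runs 2, rem=3, I/O yield, promote→Q0. Q0=[P4,P5] Q1=[P1,P2,P3] Q2=[]
t=21-23: P4@Q0 runs 2, rem=1, I/O yield, promote→Q0. Q0=[P5,P4] Q1=[P1,P2,P3] Q2=[]
t=23-25: P5@Q0 runs 2, rem=1, I/O yield, promote→Q0. Q0=[P4,P5] Q1=[P1,P2,P3] Q2=[]
t=25-26: P4@Q0 runs 1, rem=0, completes. Q0=[P5] Q1=[P1,P2,P3] Q2=[]
t=26-27: P5@Q0 runs 1, rem=0, completes. Q0=[] Q1=[P1,P2,P3] Q2=[]
t=27-31: P1@Q1 runs 4, rem=0, completes. Q0=[] Q1=[P2,P3] Q2=[]
t=31-35: P2@Q1 runs 4, rem=3, quantum used, demote→Q2. Q0=[] Q1=[P3] Q2=[P2]
t=35-39: P3@Q1 runs 4, rem=6, quantum used, demote→Q2. Q0=[] Q1=[] Q2=[P2,P3]
t=39-42: P2@Q2 runs 3, rem=0, completes. Q0=[] Q1=[] Q2=[P3]
t=42-48: P3@Q2 runs 6, rem=0, completes. Q0=[] Q1=[] Q2=[]

Answer: P1(0-3) P2(3-6) P3(6-9) P4(9-11) P5(11-13) P4(13-15) P5(15-17) P4(17-19) P5(19-21) P4(21-23) P5(23-25) P4(25-26) P5(26-27) P1(27-31) P2(31-35) P3(35-39) P2(39-42) P3(42-48)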